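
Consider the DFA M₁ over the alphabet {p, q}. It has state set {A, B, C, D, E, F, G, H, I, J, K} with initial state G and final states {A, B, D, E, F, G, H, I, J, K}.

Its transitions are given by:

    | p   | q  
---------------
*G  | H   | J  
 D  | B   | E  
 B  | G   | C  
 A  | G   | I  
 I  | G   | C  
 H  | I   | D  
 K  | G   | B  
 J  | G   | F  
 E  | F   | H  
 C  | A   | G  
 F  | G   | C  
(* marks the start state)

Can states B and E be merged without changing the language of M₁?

No

First remove the unreachable states {K}; 10 states remain.
Start with accepting vs non-accepting: {A,B,D,E,F,G,H,I,J} | {C}.
On input q, block {A,B,D,E,F,G,H,I,J} splits into {A,D,E,G,H,J} and {B,F,I}.
Split {A,D,E,G,H,J} by δ(·,p) → {A,G,J} and {D,E,H}.
On input p, block {A,G,J} splits into {A,J} and {G}.
No further refinement is possible. Final partition (5 blocks): {A,J} | {C} | {B,F,I} | {D,E,H} | {G}.
B and E end up in different blocks, so they are distinguishable. For instance, the string 'q' is accepted from only E.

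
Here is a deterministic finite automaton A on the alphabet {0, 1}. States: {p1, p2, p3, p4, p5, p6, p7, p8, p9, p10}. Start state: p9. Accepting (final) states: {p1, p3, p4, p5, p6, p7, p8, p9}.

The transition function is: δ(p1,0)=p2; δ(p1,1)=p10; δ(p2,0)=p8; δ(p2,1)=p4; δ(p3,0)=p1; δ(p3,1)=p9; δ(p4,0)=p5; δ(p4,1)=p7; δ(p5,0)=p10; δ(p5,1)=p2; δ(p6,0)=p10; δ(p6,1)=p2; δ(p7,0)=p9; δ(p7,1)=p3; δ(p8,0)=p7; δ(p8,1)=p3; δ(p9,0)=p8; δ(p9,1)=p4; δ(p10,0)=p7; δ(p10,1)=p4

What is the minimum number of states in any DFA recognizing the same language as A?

4

Reachable states from the start: {p1,p2,p3,p4,p5,p7,p8,p9,p10}. Unreachable: {p6} — drop them.
P0 = {p1,p3,p4,p5,p7,p8,p9} | {p2,p10}.
Split {p1,p3,p4,p5,p7,p8,p9} by δ(·,0) → {p3,p4,p7,p8,p9} and {p1,p5}.
On input 0, block {p3,p4,p7,p8,p9} splits into {p7,p8,p9} and {p3,p4}.
No further refinement is possible. Final partition (4 blocks): {p7,p8,p9} | {p2,p10} | {p1,p5} | {p3,p4}.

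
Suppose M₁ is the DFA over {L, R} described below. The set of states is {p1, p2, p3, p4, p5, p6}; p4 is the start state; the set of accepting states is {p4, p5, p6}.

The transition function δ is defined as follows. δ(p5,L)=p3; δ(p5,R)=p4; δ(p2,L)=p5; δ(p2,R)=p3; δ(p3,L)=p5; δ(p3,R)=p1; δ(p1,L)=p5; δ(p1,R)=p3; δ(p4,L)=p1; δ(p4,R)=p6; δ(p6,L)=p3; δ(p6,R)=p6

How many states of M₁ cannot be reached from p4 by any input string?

1

Starting at p4 and following transitions, the reachable set is {p1, p3, p4, p5, p6}. That leaves p2 unreachable — 1 in total.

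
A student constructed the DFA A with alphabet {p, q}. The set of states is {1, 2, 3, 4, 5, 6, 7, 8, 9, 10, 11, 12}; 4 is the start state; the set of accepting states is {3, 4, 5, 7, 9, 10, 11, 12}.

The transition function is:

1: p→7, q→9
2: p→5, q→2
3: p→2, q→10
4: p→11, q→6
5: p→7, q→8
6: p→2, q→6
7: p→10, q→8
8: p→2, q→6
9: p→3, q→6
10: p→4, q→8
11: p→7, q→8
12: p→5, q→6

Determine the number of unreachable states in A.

4

No path from 4 leads to 1, 3, 9, 12; the other 8 states are all reachable.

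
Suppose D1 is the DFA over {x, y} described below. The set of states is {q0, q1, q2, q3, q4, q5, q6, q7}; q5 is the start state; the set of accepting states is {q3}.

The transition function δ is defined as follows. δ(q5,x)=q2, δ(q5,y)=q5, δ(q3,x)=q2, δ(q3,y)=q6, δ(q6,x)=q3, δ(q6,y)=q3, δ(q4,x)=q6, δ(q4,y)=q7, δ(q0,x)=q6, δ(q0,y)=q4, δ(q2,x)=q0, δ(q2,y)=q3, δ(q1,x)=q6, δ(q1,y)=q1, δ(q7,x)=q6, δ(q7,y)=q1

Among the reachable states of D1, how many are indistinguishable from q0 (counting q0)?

4

All states are reachable from the start state.
Start with accepting vs non-accepting: {q3} | {q0,q1,q2,q4,q5,q6,q7}.
Refine {q0,q1,q2,q4,q5,q6,q7} on symbol x: members go to different blocks, giving {q0,q1,q2,q4,q5,q7} and {q6}.
On input x, block {q0,q1,q2,q4,q5,q7} splits into {q0,q1,q4,q7} and {q2,q5}.
On input x, block {q2,q5} splits into {q2} and {q5}.
The partition is now stable with 5 blocks: {q3} | {q0,q1,q4,q7} | {q6} | {q2} | {q5}.
The equivalence class containing q0 is {q0,q1,q4,q7}, of size 4.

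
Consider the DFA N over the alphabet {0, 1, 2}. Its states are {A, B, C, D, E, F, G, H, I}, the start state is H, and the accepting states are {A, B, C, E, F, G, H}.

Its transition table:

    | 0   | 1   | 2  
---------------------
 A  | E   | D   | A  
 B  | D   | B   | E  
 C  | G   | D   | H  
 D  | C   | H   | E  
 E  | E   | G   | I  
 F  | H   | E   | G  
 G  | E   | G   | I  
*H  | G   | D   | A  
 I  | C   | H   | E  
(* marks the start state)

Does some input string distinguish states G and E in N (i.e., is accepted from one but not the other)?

No

First remove the unreachable states {B,F}; 7 states remain.
Start with accepting vs non-accepting: {A,C,E,G,H} | {D,I}.
Split {A,C,E,G,H} by δ(·,1) → {A,C,H} and {E,G}.
Stable partition: {A,C,H} | {D,I} | {E,G} — 3 equivalence classes.
G and E lie in the same block of the stable partition, so they are equivalent — no string distinguishes them.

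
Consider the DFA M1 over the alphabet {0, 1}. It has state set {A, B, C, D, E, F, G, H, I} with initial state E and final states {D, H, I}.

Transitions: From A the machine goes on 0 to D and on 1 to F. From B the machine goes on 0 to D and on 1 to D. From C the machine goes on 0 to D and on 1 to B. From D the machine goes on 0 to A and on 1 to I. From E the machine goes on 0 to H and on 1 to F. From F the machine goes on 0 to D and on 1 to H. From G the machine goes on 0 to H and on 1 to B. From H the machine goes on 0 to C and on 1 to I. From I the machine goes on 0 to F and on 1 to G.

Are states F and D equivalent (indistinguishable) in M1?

No

Every state is reachable, so we keep all 9.
Start with accepting vs non-accepting: {D,H,I} | {A,B,C,E,F,G}.
Split {D,H,I} by δ(·,1) → {D,H} and {I}.
Refine {A,B,C,E,F,G} on symbol 1: members go to different blocks, giving {A,C,E,G} and {B,F}.
Stable partition: {D,H} | {A,C,E,G} | {I} | {B,F} — 4 equivalence classes.
F and D end up in different blocks, so they are distinguishable. For instance, the string 'ε' is accepted from only D.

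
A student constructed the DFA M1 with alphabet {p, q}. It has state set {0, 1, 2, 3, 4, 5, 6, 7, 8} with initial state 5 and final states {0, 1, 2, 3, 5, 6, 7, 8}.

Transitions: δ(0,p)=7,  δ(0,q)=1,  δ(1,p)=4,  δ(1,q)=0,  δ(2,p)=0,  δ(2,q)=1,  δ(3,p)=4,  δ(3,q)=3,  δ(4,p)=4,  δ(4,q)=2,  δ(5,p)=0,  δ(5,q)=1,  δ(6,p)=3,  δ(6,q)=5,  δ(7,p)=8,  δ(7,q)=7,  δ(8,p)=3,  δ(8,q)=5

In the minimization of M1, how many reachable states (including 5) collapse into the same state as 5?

2

First remove the unreachable states {6}; 8 states remain.
P0 = {0,1,2,3,5,7,8} | {4}.
On input p, block {0,1,2,3,5,7,8} splits into {0,2,5,7,8} and {1,3}.
On input p, block {0,2,5,7,8} splits into {0,2,5,7} and {8}.
Split {0,2,5,7} by δ(·,p) → {0,2,5} and {7}.
Refine {0,2,5} on symbol p: members go to different blocks, giving {2,5} and {0}.
On input q, block {1,3} splits into {1} and {3}.
Stable partition: {2,5} | {4} | {1} | {8} | {7} | {0} | {3} — 7 equivalence classes.
The equivalence class containing 5 is {2,5}, of size 2.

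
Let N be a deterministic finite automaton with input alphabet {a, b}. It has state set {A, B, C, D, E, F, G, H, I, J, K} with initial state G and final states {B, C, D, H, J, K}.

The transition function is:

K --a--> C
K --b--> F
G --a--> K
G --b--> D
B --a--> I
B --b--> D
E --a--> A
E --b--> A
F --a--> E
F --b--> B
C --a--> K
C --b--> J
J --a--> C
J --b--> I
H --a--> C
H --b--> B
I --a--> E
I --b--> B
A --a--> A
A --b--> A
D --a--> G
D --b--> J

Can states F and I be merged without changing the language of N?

States {H} cannot be reached from the start state, so discard them.
P0 = {B,C,D,J,K} | {A,E,F,G,I}.
Refine {B,C,D,J,K} on symbol a: members go to different blocks, giving {C,J,K} and {B,D}.
Refine {C,J,K} on symbol b: members go to different blocks, giving {J,K} and {C}.
Split {A,E,F,G,I} by δ(·,a) → {A,E,F,I} and {G}.
Refine {A,E,F,I} on symbol b: members go to different blocks, giving {A,E} and {F,I}.
Split {B,D} by δ(·,a) → {B} and {D}.
Stable partition: {J,K} | {A,E} | {B} | {C} | {G} | {F,I} | {D} — 7 equivalence classes.
F and I lie in the same block of the stable partition, so they are equivalent — no string distinguishes them.

Yes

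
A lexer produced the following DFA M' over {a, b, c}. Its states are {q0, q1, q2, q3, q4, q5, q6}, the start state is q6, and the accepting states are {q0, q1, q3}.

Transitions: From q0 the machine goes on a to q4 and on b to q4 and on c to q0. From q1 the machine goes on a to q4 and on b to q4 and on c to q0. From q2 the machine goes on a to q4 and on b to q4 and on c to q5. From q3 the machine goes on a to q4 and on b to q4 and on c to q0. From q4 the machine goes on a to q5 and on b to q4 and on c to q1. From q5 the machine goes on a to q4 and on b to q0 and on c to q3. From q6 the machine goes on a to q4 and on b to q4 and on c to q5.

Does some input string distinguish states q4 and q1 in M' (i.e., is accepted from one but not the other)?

Yes

First remove the unreachable states {q2}; 6 states remain.
Start with accepting vs non-accepting: {q0,q1,q3} | {q4,q5,q6}.
Split {q4,q5,q6} by δ(·,b) → {q4,q6} and {q5}.
On input a, block {q4,q6} splits into {q4} and {q6}.
Stable partition: {q0,q1,q3} | {q4} | {q5} | {q6} — 4 equivalence classes.
q4 and q1 end up in different blocks, so they are distinguishable. For instance, the string 'ε' is accepted from only q1.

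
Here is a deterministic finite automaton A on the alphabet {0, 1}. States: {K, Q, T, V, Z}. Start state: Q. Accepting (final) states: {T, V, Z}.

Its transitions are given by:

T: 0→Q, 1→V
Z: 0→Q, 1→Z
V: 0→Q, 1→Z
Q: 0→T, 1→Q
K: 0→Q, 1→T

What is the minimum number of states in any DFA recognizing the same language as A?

States {K} cannot be reached from the start state, so discard them.
Initial partition by acceptance: {T,V,Z} | {Q}.
Stable partition: {T,V,Z} | {Q} — 2 equivalence classes.

2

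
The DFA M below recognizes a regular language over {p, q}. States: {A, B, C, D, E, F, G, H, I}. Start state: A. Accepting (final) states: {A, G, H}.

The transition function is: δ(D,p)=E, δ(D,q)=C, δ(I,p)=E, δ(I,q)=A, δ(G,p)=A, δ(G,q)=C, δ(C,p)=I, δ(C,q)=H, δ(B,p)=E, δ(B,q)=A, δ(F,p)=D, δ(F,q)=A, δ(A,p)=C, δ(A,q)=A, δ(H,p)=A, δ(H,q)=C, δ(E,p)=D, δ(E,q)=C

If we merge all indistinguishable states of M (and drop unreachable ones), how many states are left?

Reachable states from the start: {A,C,D,E,H,I}. Unreachable: {B,F,G} — drop them.
P0 = {A,H} | {C,D,E,I}.
On input p, block {A,H} splits into {A} and {H}.
Split {C,D,E,I} by δ(·,q) → {D,E} and {C} and {I}.
Stable partition: {A} | {D,E} | {H} | {C} | {I} — 5 equivalence classes.

5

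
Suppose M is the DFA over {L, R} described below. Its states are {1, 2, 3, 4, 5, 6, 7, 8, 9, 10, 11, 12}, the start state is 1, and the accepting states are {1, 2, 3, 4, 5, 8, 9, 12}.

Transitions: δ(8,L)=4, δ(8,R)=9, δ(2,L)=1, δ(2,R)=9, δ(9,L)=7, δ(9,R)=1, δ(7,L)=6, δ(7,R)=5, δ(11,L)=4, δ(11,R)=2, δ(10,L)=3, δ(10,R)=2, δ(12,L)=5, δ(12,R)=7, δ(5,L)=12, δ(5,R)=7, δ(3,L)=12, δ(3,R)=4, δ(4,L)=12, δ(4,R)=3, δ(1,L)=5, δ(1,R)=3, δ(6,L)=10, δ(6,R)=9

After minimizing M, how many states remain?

Reachable states from the start: {1,2,3,4,5,6,7,9,10,12}. Unreachable: {8,11} — drop them.
P0 = {1,2,3,4,5,9,12} | {6,7,10}.
On input L, block {1,2,3,4,5,9,12} splits into {1,2,3,4,5,12} and {9}.
On input R, block {1,2,3,4,5,12} splits into {1,3,4} and {5,12} and {2}.
On input L, block {6,7,10} splits into {6,7} and {10}.
Split {6,7} by δ(·,L) → {6} and {7}.
The partition is now stable with 7 blocks: {1,3,4} | {6} | {9} | {5,12} | {2} | {10} | {7}.

7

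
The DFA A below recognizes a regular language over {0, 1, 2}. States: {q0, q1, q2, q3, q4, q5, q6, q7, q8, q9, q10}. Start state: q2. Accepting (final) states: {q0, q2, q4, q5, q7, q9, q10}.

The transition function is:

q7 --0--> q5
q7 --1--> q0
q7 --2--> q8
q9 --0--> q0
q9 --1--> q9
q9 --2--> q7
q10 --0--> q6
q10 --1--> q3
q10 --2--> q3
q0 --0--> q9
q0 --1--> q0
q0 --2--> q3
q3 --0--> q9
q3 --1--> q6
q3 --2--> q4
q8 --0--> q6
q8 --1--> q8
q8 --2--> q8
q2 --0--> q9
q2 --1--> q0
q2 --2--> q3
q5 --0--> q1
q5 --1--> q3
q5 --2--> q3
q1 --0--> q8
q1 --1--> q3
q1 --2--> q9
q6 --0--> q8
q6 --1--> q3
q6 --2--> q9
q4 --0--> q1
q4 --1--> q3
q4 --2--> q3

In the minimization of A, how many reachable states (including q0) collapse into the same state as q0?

First remove the unreachable states {q10}; 10 states remain.
Start with accepting vs non-accepting: {q0,q2,q4,q5,q7,q9} | {q1,q3,q6,q8}.
Refine {q0,q2,q4,q5,q7,q9} on symbol 0: members go to different blocks, giving {q0,q2,q7,q9} and {q4,q5}.
Split {q0,q2,q7,q9} by δ(·,0) → {q0,q2,q9} and {q7}.
On input 2, block {q0,q2,q9} splits into {q0,q2} and {q9}.
Split {q1,q3,q6,q8} by δ(·,0) → {q1,q6,q8} and {q3}.
Split {q1,q6,q8} by δ(·,1) → {q1,q6} and {q8}.
Stable partition: {q0,q2} | {q1,q6} | {q4,q5} | {q7} | {q9} | {q3} | {q8} — 7 equivalence classes.
The equivalence class containing q0 is {q0,q2}, of size 2.

2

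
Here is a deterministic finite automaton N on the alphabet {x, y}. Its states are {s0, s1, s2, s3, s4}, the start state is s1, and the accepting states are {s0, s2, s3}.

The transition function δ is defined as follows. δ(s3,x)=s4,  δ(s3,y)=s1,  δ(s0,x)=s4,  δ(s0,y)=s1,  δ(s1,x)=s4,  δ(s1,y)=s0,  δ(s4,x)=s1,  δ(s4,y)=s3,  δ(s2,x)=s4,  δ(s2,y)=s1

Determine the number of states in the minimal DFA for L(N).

First remove the unreachable states {s2}; 4 states remain.
P0 = {s0,s3} | {s1,s4}.
No further refinement is possible. Final partition (2 blocks): {s0,s3} | {s1,s4}.

2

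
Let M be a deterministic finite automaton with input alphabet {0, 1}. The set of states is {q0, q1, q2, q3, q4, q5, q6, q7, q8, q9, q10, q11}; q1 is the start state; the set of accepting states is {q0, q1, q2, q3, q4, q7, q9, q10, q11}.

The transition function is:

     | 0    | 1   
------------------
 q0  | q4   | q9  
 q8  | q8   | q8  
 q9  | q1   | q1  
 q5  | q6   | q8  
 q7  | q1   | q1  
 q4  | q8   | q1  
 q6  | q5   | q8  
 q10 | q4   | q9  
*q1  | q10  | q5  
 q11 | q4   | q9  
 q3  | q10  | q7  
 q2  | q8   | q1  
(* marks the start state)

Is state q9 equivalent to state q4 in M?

No

Reachable states from the start: {q1,q4,q5,q6,q8,q9,q10}. Unreachable: {q0,q2,q3,q7,q11} — drop them.
Initial partition by acceptance: {q1,q4,q9,q10} | {q5,q6,q8}.
Refine {q1,q4,q9,q10} on symbol 0: members go to different blocks, giving {q1,q9,q10} and {q4}.
On input 0, block {q1,q9,q10} splits into {q1,q9} and {q10}.
On input 0, block {q1,q9} splits into {q1} and {q9}.
Stable partition: {q1} | {q5,q6,q8} | {q4} | {q10} | {q9} — 5 equivalence classes.
q9 and q4 end up in different blocks, so they are distinguishable. For instance, the string '0' is accepted from only q9.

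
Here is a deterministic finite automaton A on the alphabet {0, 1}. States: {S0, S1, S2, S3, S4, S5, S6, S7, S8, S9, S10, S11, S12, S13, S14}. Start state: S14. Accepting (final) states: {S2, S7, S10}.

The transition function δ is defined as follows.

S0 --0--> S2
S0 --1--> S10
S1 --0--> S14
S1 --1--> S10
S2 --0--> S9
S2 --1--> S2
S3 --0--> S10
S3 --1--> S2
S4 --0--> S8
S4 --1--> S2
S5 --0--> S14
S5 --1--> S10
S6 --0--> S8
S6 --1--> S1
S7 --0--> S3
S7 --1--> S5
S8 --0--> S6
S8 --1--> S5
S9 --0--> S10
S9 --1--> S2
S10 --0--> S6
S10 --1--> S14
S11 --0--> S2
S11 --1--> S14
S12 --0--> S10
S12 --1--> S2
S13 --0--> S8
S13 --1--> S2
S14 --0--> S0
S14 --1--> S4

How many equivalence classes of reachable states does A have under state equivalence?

8

States {S3,S7,S11,S12,S13} cannot be reached from the start state, so discard them.
Start with accepting vs non-accepting: {S2,S10} | {S0,S1,S4,S5,S6,S8,S9,S14}.
Split {S2,S10} by δ(·,1) → {S2} and {S10}.
Split {S0,S1,S4,S5,S6,S8,S9,S14} by δ(·,0) → {S1,S4,S5,S6,S8,S14} and {S0} and {S9}.
Split {S1,S4,S5,S6,S8,S14} by δ(·,0) → {S1,S4,S5,S6,S8} and {S14}.
Refine {S1,S4,S5,S6,S8} on symbol 0: members go to different blocks, giving {S4,S6,S8} and {S1,S5}.
Refine {S4,S6,S8} on symbol 1: members go to different blocks, giving {S6,S8} and {S4}.
The partition is now stable with 8 blocks: {S2} | {S6,S8} | {S10} | {S0} | {S9} | {S14} | {S1,S5} | {S4}.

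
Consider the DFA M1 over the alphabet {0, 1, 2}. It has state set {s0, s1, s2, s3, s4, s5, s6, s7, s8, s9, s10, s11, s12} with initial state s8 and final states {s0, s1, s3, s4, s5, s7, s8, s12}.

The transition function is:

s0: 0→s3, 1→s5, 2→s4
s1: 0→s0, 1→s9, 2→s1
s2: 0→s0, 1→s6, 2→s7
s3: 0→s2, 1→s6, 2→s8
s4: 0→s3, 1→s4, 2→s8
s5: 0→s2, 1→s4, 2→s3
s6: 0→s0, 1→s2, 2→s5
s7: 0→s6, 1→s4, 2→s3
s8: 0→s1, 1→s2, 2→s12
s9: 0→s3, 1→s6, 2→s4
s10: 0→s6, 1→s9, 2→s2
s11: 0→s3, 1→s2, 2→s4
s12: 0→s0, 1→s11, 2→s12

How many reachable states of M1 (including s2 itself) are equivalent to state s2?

2

States {s10} cannot be reached from the start state, so discard them.
Initial partition by acceptance: {s0,s1,s3,s4,s5,s7,s8,s12} | {s2,s6,s9,s11}.
Refine {s0,s1,s3,s4,s5,s7,s8,s12} on symbol 0: members go to different blocks, giving {s0,s1,s4,s8,s12} and {s3,s5,s7}.
On input 0, block {s0,s1,s4,s8,s12} splits into {s1,s8,s12} and {s0,s4}.
On input 0, block {s1,s8,s12} splits into {s1,s12} and {s8}.
Split {s2,s6,s9,s11} by δ(·,0) → {s2,s6} and {s9,s11}.
Split {s3,s5,s7} by δ(·,1) → {s5,s7} and {s3}.
On input 1, block {s0,s4} splits into {s0} and {s4}.
Stable partition: {s1,s12} | {s2,s6} | {s5,s7} | {s0} | {s8} | {s9,s11} | {s3} | {s4} — 8 equivalence classes.
The equivalence class containing s2 is {s2,s6}, of size 2.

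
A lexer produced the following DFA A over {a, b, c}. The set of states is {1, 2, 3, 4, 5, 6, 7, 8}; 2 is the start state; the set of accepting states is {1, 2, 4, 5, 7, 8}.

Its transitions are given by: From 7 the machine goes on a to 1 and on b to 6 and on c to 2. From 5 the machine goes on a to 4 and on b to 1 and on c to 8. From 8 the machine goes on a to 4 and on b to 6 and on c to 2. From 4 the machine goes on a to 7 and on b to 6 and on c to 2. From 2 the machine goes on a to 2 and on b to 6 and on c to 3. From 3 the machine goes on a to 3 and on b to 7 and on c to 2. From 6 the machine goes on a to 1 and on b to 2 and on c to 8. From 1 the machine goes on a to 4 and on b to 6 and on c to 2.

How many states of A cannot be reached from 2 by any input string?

Starting at 2 and following transitions, the reachable set is {1, 2, 3, 4, 6, 7, 8}. That leaves 5 unreachable — 1 in total.

1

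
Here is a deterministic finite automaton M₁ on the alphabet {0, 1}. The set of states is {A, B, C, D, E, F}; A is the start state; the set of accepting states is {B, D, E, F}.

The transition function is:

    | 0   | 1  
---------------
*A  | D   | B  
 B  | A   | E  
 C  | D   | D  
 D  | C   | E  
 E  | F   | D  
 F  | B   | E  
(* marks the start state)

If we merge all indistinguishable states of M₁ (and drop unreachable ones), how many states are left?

4

Every state is reachable, so we keep all 6.
Start with accepting vs non-accepting: {B,D,E,F} | {A,C}.
Split {B,D,E,F} by δ(·,0) → {B,D} and {E,F}.
Split {E,F} by δ(·,0) → {E} and {F}.
Stable partition: {B,D} | {A,C} | {E} | {F} — 4 equivalence classes.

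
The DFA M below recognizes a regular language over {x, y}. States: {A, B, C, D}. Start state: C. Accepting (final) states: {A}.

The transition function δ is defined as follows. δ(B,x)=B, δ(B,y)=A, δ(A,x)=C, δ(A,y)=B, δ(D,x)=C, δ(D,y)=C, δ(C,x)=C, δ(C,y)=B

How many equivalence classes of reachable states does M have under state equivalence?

First remove the unreachable states {D}; 3 states remain.
Initial partition by acceptance: {A} | {B,C}.
Split {B,C} by δ(·,y) → {B} and {C}.
No further refinement is possible. Final partition (3 blocks): {A} | {B} | {C}.

3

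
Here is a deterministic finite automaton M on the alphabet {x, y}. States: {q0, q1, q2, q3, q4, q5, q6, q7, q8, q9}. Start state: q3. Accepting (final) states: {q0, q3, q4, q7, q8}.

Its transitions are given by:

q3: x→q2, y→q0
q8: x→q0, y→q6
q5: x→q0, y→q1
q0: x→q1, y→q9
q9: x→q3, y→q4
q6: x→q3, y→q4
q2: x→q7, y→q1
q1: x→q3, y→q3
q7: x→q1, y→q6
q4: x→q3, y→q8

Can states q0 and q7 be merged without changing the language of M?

Reachable states from the start: {q0,q1,q2,q3,q4,q6,q7,q8,q9}. Unreachable: {q5} — drop them.
P0 = {q0,q3,q4,q7,q8} | {q1,q2,q6,q9}.
Split {q0,q3,q4,q7,q8} by δ(·,x) → {q0,q3,q7} and {q4,q8}.
Refine {q0,q3,q7} on symbol y: members go to different blocks, giving {q0,q7} and {q3}.
Split {q1,q2,q6,q9} by δ(·,x) → {q1,q6,q9} and {q2}.
Split {q1,q6,q9} by δ(·,y) → {q6,q9} and {q1}.
On input x, block {q4,q8} splits into {q4} and {q8}.
The partition is now stable with 7 blocks: {q0,q7} | {q6,q9} | {q4} | {q3} | {q2} | {q1} | {q8}.
q0 and q7 lie in the same block of the stable partition, so they are equivalent — no string distinguishes them.

Yes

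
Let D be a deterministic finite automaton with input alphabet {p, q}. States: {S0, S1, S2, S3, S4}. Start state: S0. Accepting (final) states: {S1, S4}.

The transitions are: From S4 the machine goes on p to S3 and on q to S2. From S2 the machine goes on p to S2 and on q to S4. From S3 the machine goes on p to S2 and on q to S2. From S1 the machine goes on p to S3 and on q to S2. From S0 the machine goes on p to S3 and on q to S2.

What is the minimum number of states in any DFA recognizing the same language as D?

First remove the unreachable states {S1}; 4 states remain.
Start with accepting vs non-accepting: {S4} | {S0,S2,S3}.
Split {S0,S2,S3} by δ(·,q) → {S0,S3} and {S2}.
Refine {S0,S3} on symbol p: members go to different blocks, giving {S0} and {S3}.
No further refinement is possible. Final partition (4 blocks): {S4} | {S0} | {S2} | {S3}.

4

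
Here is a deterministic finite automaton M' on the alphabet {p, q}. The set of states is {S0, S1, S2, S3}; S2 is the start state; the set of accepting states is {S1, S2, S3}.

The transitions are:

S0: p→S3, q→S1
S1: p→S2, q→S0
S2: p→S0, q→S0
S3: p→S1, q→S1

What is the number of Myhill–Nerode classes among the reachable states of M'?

4

All states are reachable from the start state.
Start with accepting vs non-accepting: {S1,S2,S3} | {S0}.
Refine {S1,S2,S3} on symbol p: members go to different blocks, giving {S1,S3} and {S2}.
Refine {S1,S3} on symbol p: members go to different blocks, giving {S1} and {S3}.
No further refinement is possible. Final partition (4 blocks): {S1} | {S0} | {S2} | {S3}.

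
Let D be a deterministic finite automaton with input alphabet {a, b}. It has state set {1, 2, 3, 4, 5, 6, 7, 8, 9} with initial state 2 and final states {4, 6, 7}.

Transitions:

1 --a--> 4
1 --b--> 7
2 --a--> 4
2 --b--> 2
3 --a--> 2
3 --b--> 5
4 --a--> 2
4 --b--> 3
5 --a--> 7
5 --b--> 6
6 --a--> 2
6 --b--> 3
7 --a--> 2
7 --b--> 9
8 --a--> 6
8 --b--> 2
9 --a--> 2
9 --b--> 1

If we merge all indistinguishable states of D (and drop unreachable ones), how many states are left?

4

First remove the unreachable states {8}; 8 states remain.
Start with accepting vs non-accepting: {4,6,7} | {1,2,3,5,9}.
Refine {1,2,3,5,9} on symbol a: members go to different blocks, giving {1,2,5} and {3,9}.
Refine {1,2,5} on symbol b: members go to different blocks, giving {1,5} and {2}.
Stable partition: {4,6,7} | {1,5} | {3,9} | {2} — 4 equivalence classes.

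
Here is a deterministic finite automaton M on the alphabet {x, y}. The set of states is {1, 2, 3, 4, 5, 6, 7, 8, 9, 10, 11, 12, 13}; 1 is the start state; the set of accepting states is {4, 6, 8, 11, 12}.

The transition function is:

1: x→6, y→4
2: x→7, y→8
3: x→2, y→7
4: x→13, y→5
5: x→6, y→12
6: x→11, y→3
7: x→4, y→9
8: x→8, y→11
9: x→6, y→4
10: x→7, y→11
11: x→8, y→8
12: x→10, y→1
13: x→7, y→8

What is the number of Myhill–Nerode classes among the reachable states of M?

7

P0 = {4,6,8,11,12} | {1,2,3,5,7,9,10,13}.
Refine {4,6,8,11,12} on symbol x: members go to different blocks, giving {6,8,11} and {4,12}.
On input y, block {6,8,11} splits into {8,11} and {6}.
On input x, block {1,2,3,5,7,9,10,13} splits into {2,3,10,13} and {1,5,9} and {7}.
Refine {2,3,10,13} on symbol x: members go to different blocks, giving {2,10,13} and {3}.
The partition is now stable with 7 blocks: {8,11} | {2,10,13} | {4,12} | {6} | {1,5,9} | {7} | {3}.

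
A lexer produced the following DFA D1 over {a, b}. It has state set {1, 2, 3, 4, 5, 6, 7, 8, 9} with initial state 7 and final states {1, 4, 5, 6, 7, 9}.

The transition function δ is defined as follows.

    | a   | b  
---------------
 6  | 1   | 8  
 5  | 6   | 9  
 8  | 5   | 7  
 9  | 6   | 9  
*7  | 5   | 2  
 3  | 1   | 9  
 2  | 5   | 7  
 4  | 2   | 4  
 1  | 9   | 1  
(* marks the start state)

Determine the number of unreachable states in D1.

2

Starting at 7 and following transitions, the reachable set is {1, 2, 5, 6, 7, 8, 9}. That leaves 3, 4 unreachable — 2 in total.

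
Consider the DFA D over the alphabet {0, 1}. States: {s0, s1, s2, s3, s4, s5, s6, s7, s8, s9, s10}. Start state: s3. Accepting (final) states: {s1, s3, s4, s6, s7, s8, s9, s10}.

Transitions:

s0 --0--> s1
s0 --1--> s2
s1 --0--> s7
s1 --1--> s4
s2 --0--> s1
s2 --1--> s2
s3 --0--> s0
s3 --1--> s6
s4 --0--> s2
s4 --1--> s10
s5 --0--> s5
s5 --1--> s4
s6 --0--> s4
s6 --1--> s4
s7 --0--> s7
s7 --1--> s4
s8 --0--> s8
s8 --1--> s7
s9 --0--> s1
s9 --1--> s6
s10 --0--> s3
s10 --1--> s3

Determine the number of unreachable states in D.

3

Starting at s3 and following transitions, the reachable set is {s0, s1, s2, s3, s4, s6, s7, s10}. That leaves s5, s8, s9 unreachable — 3 in total.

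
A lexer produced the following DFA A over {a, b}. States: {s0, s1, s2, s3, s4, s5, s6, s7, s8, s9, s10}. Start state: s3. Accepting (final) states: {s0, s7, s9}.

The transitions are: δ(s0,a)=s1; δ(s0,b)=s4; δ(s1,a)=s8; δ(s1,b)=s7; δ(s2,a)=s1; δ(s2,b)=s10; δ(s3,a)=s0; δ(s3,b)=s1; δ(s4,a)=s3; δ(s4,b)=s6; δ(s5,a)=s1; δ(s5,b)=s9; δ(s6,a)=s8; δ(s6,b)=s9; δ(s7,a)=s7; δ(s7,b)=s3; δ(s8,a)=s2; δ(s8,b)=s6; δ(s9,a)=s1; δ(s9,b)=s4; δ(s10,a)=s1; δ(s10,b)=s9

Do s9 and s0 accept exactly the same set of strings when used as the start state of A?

Yes

Reachable states from the start: {s0,s1,s2,s3,s4,s6,s7,s8,s9,s10}. Unreachable: {s5} — drop them.
P0 = {s0,s7,s9} | {s1,s2,s3,s4,s6,s8,s10}.
Refine {s0,s7,s9} on symbol a: members go to different blocks, giving {s0,s9} and {s7}.
Split {s1,s2,s3,s4,s6,s8,s10} by δ(·,a) → {s1,s2,s4,s6,s8,s10} and {s3}.
Refine {s1,s2,s4,s6,s8,s10} on symbol a: members go to different blocks, giving {s1,s2,s6,s8,s10} and {s4}.
On input b, block {s1,s2,s6,s8,s10} splits into {s2,s8} and {s6,s10} and {s1}.
Split {s2,s8} by δ(·,a) → {s2} and {s8}.
Split {s6,s10} by δ(·,a) → {s6} and {s10}.
The partition is now stable with 9 blocks: {s0,s9} | {s2} | {s7} | {s3} | {s4} | {s6} | {s1} | {s8} | {s10}.
s9 and s0 lie in the same block of the stable partition, so they are equivalent — no string distinguishes them.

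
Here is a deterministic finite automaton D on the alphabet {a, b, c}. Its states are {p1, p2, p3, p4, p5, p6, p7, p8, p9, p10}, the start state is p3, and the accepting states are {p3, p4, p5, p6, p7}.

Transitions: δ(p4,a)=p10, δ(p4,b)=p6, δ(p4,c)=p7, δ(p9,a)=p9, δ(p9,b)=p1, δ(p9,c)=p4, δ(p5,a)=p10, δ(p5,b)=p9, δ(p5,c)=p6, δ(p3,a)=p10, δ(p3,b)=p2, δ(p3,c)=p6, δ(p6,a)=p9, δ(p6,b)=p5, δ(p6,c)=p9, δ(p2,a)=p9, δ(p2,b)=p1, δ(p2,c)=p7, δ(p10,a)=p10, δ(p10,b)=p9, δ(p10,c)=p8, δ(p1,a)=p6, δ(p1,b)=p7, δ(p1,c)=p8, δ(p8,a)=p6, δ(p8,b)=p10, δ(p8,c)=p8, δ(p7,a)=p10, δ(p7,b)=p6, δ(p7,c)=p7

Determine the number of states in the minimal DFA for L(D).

All states are reachable from the start state.
P0 = {p3,p4,p5,p6,p7} | {p1,p2,p8,p9,p10}.
Split {p3,p4,p5,p6,p7} by δ(·,b) → {p4,p6,p7} and {p3,p5}.
Split {p4,p6,p7} by δ(·,b) → {p4,p7} and {p6}.
On input a, block {p1,p2,p8,p9,p10} splits into {p2,p9,p10} and {p1,p8}.
Split {p2,p9,p10} by δ(·,b) → {p2,p9} and {p10}.
Split {p1,p8} by δ(·,b) → {p1} and {p8}.
Stable partition: {p4,p7} | {p2,p9} | {p3,p5} | {p6} | {p1} | {p10} | {p8} — 7 equivalence classes.

7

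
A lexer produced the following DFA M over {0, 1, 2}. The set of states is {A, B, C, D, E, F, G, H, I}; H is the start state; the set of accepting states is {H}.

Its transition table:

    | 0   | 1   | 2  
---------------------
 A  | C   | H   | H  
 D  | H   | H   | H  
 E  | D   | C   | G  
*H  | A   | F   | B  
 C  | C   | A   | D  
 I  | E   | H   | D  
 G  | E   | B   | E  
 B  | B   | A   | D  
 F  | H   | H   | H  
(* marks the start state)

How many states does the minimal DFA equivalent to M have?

Reachable states from the start: {A,B,C,D,F,H}. Unreachable: {E,G,I} — drop them.
Start with accepting vs non-accepting: {H} | {A,B,C,D,F}.
On input 0, block {A,B,C,D,F} splits into {A,B,C} and {D,F}.
Refine {A,B,C} on symbol 1: members go to different blocks, giving {B,C} and {A}.
The partition is now stable with 4 blocks: {H} | {B,C} | {D,F} | {A}.

4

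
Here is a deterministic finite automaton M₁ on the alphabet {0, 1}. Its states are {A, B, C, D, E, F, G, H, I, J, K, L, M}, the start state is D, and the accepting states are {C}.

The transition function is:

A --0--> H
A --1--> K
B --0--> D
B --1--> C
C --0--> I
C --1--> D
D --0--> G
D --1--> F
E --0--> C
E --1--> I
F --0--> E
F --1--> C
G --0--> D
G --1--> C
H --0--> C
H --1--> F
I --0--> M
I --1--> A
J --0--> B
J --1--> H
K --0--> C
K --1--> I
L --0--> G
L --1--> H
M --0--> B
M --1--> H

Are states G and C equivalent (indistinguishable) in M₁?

No

States {J,L} cannot be reached from the start state, so discard them.
Initial partition by acceptance: {C} | {A,B,D,E,F,G,H,I,K,M}.
On input 0, block {A,B,D,E,F,G,H,I,K,M} splits into {A,B,D,F,G,I,M} and {E,H,K}.
On input 0, block {A,B,D,F,G,I,M} splits into {B,D,G,I,M} and {A,F}.
On input 1, block {B,D,G,I,M} splits into {B,G} and {D,I} and {M}.
On input 1, block {E,H,K} splits into {E,K} and {H}.
On input 0, block {A,F} splits into {A} and {F}.
Refine {D,I} on symbol 0: members go to different blocks, giving {D} and {I}.
Stable partition: {C} | {B,G} | {E,K} | {A} | {D} | {M} | {H} | {F} | {I} — 9 equivalence classes.
G and C end up in different blocks, so they are distinguishable. For instance, the string 'ε' is accepted from only C.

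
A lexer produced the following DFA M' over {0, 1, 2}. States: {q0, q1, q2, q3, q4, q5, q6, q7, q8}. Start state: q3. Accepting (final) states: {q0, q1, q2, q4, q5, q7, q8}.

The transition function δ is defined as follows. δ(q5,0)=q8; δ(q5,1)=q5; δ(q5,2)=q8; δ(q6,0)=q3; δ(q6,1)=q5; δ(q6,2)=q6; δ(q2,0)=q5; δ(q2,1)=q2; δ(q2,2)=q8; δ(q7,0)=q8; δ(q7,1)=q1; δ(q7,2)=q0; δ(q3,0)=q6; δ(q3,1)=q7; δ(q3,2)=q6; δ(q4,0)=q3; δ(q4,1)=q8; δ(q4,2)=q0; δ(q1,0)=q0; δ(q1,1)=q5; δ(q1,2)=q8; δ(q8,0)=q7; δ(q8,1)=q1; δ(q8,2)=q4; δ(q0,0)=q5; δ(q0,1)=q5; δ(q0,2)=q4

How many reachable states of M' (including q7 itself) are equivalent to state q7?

States {q2} cannot be reached from the start state, so discard them.
Initial partition by acceptance: {q0,q1,q4,q5,q7,q8} | {q3,q6}.
Split {q0,q1,q4,q5,q7,q8} by δ(·,0) → {q0,q1,q5,q7,q8} and {q4}.
On input 2, block {q0,q1,q5,q7,q8} splits into {q1,q5,q7} and {q0,q8}.
No further refinement is possible. Final partition (4 blocks): {q1,q5,q7} | {q3,q6} | {q4} | {q0,q8}.
State q7 belongs to the block {q1,q5,q7}, which has 3 states.

3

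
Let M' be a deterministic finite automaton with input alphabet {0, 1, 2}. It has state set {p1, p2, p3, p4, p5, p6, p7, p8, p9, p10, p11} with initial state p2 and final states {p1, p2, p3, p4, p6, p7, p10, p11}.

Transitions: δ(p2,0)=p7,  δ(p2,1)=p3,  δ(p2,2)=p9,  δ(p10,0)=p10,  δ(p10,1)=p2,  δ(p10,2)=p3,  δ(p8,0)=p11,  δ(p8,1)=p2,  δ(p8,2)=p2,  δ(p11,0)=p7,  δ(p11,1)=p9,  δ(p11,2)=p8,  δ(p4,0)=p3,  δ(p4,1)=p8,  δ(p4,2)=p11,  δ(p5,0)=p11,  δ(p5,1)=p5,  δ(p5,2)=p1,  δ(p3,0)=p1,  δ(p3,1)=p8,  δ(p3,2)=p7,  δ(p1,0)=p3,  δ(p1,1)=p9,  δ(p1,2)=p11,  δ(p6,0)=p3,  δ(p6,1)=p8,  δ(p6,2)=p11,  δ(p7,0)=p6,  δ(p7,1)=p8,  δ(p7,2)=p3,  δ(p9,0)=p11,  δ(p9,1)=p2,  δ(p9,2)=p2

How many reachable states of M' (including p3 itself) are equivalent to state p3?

2

First remove the unreachable states {p4,p5,p10}; 8 states remain.
Initial partition by acceptance: {p1,p2,p3,p6,p7,p11} | {p8,p9}.
On input 1, block {p1,p2,p3,p6,p7,p11} splits into {p1,p3,p6,p7,p11} and {p2}.
On input 2, block {p1,p3,p6,p7,p11} splits into {p1,p3,p6,p7} and {p11}.
Refine {p1,p3,p6,p7} on symbol 2: members go to different blocks, giving {p1,p6} and {p3,p7}.
Stable partition: {p1,p6} | {p8,p9} | {p2} | {p11} | {p3,p7} — 5 equivalence classes.
The equivalence class containing p3 is {p3,p7}, of size 2.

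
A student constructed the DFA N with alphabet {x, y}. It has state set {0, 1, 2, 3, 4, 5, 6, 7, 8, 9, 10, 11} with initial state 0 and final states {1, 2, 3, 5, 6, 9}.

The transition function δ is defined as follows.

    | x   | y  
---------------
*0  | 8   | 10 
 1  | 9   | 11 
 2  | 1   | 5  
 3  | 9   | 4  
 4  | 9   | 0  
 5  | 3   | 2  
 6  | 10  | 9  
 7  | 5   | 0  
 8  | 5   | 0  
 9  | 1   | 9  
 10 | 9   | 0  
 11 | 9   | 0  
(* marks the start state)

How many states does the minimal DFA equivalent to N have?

4

Reachable states from the start: {0,1,2,3,4,5,8,9,10,11}. Unreachable: {6,7} — drop them.
P0 = {1,2,3,5,9} | {0,4,8,10,11}.
On input y, block {1,2,3,5,9} splits into {2,5,9} and {1,3}.
On input x, block {0,4,8,10,11} splits into {4,8,10,11} and {0}.
The partition is now stable with 4 blocks: {2,5,9} | {4,8,10,11} | {1,3} | {0}.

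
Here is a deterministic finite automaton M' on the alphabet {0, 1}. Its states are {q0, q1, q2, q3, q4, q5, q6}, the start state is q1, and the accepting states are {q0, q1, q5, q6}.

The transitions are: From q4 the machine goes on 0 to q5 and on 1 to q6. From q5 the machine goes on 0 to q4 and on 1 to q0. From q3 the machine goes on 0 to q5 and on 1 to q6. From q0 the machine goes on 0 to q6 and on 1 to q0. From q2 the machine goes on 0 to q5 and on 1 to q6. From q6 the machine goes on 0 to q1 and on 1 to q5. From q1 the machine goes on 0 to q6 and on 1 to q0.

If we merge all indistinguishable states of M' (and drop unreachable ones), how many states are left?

4

States {q2,q3} cannot be reached from the start state, so discard them.
P0 = {q0,q1,q5,q6} | {q4}.
Split {q0,q1,q5,q6} by δ(·,0) → {q0,q1,q6} and {q5}.
Split {q0,q1,q6} by δ(·,1) → {q0,q1} and {q6}.
No further refinement is possible. Final partition (4 blocks): {q0,q1} | {q4} | {q5} | {q6}.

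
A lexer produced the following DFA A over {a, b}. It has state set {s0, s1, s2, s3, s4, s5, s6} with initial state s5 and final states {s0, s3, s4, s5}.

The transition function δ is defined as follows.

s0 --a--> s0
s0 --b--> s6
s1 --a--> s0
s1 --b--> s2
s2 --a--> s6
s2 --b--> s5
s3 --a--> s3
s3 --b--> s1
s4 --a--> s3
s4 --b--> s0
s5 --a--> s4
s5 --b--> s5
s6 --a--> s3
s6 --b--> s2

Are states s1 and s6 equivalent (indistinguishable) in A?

Initial partition by acceptance: {s0,s3,s4,s5} | {s1,s2,s6}.
Split {s0,s3,s4,s5} by δ(·,b) → {s0,s3} and {s4,s5}.
On input a, block {s1,s2,s6} splits into {s1,s6} and {s2}.
Split {s4,s5} by δ(·,a) → {s4} and {s5}.
The partition is now stable with 5 blocks: {s0,s3} | {s1,s6} | {s4} | {s2} | {s5}.
s1 and s6 lie in the same block of the stable partition, so they are equivalent — no string distinguishes them.

Yes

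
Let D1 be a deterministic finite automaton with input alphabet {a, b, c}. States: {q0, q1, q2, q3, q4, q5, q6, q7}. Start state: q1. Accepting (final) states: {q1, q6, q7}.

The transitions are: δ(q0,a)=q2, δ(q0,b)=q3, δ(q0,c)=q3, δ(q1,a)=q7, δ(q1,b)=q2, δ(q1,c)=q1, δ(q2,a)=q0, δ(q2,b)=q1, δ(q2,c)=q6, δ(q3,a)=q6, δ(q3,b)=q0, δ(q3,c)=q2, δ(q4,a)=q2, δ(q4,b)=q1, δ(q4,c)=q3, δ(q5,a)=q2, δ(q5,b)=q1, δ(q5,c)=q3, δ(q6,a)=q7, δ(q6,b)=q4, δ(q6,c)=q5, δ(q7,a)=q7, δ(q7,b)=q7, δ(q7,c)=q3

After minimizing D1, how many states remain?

P0 = {q1,q6,q7} | {q0,q2,q3,q4,q5}.
On input b, block {q1,q6,q7} splits into {q1,q6} and {q7}.
Refine {q1,q6} on symbol c: members go to different blocks, giving {q1} and {q6}.
On input a, block {q0,q2,q3,q4,q5} splits into {q0,q2,q4,q5} and {q3}.
On input b, block {q0,q2,q4,q5} splits into {q2,q4,q5} and {q0}.
Refine {q2,q4,q5} on symbol a: members go to different blocks, giving {q4,q5} and {q2}.
No further refinement is possible. Final partition (7 blocks): {q1} | {q4,q5} | {q7} | {q6} | {q3} | {q0} | {q2}.

7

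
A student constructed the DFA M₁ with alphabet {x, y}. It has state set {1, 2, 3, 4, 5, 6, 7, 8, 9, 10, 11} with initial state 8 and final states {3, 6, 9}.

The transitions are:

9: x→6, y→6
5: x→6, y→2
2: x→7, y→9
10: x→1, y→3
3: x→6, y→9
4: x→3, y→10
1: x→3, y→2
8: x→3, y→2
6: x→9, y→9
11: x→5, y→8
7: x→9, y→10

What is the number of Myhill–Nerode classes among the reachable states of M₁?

3

States {4,5,11} cannot be reached from the start state, so discard them.
Start with accepting vs non-accepting: {3,6,9} | {1,2,7,8,10}.
Split {1,2,7,8,10} by δ(·,x) → {1,7,8} and {2,10}.
No further refinement is possible. Final partition (3 blocks): {3,6,9} | {1,7,8} | {2,10}.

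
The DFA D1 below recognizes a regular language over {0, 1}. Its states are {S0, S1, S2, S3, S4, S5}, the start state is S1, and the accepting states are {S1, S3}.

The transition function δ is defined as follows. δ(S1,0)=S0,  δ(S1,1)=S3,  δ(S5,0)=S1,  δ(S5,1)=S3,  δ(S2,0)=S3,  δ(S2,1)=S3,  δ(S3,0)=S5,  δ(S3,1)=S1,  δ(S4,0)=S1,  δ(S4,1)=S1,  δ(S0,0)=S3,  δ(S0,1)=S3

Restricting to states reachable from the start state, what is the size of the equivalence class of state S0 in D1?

2

Reachable states from the start: {S0,S1,S3,S5}. Unreachable: {S2,S4} — drop them.
Initial partition by acceptance: {S1,S3} | {S0,S5}.
Stable partition: {S1,S3} | {S0,S5} — 2 equivalence classes.
The equivalence class containing S0 is {S0,S5}, of size 2.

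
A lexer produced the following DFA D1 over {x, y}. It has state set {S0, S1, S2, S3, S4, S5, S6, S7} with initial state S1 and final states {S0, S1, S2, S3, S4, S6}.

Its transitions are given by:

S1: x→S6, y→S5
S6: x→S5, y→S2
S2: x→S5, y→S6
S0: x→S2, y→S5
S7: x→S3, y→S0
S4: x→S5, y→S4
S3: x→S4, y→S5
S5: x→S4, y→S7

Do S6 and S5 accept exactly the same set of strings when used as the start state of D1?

No

P0 = {S0,S1,S2,S3,S4,S6} | {S5,S7}.
Split {S0,S1,S2,S3,S4,S6} by δ(·,x) → {S0,S1,S3} and {S2,S4,S6}.
Refine {S5,S7} on symbol x: members go to different blocks, giving {S5} and {S7}.
No further refinement is possible. Final partition (4 blocks): {S0,S1,S3} | {S5} | {S2,S4,S6} | {S7}.
S6 and S5 end up in different blocks, so they are distinguishable. For instance, the string 'ε' is accepted from only S6.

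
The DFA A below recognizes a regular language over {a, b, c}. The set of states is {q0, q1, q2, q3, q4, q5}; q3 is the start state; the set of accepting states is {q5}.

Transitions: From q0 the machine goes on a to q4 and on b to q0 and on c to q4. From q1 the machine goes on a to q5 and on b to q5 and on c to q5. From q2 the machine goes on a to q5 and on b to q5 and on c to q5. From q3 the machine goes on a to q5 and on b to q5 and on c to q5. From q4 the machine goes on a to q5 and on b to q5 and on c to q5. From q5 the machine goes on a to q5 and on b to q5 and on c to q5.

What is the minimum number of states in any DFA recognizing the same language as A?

2

States {q0,q1,q2,q4} cannot be reached from the start state, so discard them.
Initial partition by acceptance: {q5} | {q3}.
The partition is now stable with 2 blocks: {q5} | {q3}.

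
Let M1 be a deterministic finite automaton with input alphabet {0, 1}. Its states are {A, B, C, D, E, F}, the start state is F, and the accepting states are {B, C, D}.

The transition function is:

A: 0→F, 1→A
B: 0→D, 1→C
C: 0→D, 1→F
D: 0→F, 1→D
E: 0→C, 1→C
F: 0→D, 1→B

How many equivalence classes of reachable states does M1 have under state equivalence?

4

States {A,E} cannot be reached from the start state, so discard them.
P0 = {B,C,D} | {F}.
On input 0, block {B,C,D} splits into {B,C} and {D}.
Split {B,C} by δ(·,1) → {B} and {C}.
No further refinement is possible. Final partition (4 blocks): {B} | {F} | {D} | {C}.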